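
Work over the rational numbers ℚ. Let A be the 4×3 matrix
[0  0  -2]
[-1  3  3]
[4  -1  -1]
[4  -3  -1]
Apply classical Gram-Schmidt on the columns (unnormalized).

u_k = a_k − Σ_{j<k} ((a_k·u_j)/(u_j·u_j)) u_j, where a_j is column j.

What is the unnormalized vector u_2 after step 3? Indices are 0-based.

Step 1: u_0 = a_0 = (0, -1, 4, 4).
Step 2: u_1 = a_1 − (-19/33)·u_0 = (0, 80/33, 43/33, -23/33).
Step 3: u_2 = a_2 − (-1/3)·u_0 − (110/133)·u_1 = (-2, 88/133, -99/133, 121/133).

u_2 = (-2, 88/133, -99/133, 121/133)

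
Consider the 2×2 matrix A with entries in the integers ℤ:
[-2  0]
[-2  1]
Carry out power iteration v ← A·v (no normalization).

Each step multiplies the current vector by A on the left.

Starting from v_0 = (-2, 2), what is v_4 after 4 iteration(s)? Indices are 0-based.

v_0 = (-2, 2).
v_1 = A·v_0 = (4, 6).
v_2 = A·v_1 = (-8, -2).
v_3 = A·v_2 = (16, 14).
v_4 = A·v_3 = (-32, -18).

v_4 = (-32, -18)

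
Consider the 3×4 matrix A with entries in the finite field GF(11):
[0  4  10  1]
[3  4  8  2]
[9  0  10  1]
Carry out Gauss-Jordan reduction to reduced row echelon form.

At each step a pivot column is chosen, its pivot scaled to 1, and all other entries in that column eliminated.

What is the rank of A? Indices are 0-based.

rank = 3

[1] R0 <-> R1
[1] R0 /= 3  ⇒  (1, 5, 10, 8)
     R2 -= 9·R0  ⇒  (0, 10, 8, 6)
[2] R1 /= 4  ⇒  (0, 1, 8, 3)
     R0 -= 5·R1  ⇒  (1, 0, 3, 4)
     R2 -= 10·R1  ⇒  (0, 0, 5, 9)
[3] R2 /= 5  ⇒  (0, 0, 1, 4)
     R0 -= 3·R2  ⇒  (1, 0, 0, 3)
     R1 -= 8·R2  ⇒  (0, 1, 0, 4)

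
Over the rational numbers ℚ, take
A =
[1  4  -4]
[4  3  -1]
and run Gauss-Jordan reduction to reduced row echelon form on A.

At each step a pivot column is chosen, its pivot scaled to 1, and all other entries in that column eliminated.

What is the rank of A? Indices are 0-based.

rank = 2

[1] R0 /= 1  ⇒  (1, 4, -4)
     R1 -= 4·R0  ⇒  (0, -13, 15)
[2] R1 /= -13  ⇒  (0, 1, -15/13)
     R0 -= 4·R1  ⇒  (1, 0, 8/13)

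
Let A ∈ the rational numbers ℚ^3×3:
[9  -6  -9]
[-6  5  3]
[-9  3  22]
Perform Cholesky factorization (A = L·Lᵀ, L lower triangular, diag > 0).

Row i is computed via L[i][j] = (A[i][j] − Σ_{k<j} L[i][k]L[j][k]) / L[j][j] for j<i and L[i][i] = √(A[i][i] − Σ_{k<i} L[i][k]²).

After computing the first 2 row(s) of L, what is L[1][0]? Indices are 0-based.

Step 1: L[0][0] = √(9) = 3.
  L[1][0] = (-6) / L[0][0] = -2.
Step 2: L[1][1] = √(1) = 1.

L[1][0] = -2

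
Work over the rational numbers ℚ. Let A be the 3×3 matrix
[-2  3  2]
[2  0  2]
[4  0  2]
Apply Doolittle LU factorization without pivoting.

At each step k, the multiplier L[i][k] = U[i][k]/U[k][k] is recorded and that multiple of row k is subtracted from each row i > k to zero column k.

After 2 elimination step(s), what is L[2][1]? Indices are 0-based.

L[2][1] = 2

[col 0] pivot -2
  R1 -= -1*R0 → (0, 3, 4)  (L[1][0] := -1)
  R2 -= -2*R0 → (0, 6, 6)  (L[2][0] := -2)
[col 1] pivot 3
  R2 -= 2*R1 → (0, 0, -2)  (L[2][1] := 2)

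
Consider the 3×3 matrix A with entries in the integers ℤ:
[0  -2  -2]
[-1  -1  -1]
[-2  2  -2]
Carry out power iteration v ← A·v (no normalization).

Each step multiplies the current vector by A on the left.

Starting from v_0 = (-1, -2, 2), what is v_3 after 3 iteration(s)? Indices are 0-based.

v_0 = (-1, -2, 2).
v_1 = A·v_0 = (0, 1, -6).
v_2 = A·v_1 = (10, 5, 14).
v_3 = A·v_2 = (-38, -29, -38).

v_3 = (-38, -29, -38)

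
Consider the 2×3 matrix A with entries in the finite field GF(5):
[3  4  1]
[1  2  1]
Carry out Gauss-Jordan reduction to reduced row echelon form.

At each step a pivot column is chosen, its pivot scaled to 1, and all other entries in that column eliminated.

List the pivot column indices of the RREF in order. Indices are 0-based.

pivot columns: 0, 1

[1] R0 /= 3  ⇒  (1, 3, 2)
     R1 -= 1·R0  ⇒  (0, 4, 4)
[2] R1 /= 4  ⇒  (0, 1, 1)
     R0 -= 3·R1  ⇒  (1, 0, 4)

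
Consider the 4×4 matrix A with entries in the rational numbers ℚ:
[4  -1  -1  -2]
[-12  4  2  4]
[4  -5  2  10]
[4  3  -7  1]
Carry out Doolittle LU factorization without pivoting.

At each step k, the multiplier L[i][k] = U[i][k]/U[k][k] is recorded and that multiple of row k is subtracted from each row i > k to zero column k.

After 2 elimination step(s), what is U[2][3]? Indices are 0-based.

U[2][3] = 4

k=0: U[0][0]=4
  eliminate (1,0): mult=-3, new row 1: (0, 1, -1, -2); set L[1][0]=-3
  eliminate (2,0): mult=1, new row 2: (0, -4, 3, 12); set L[2][0]=1
  eliminate (3,0): mult=1, new row 3: (0, 4, -6, 3); set L[3][0]=1
k=1: U[1][1]=1
  eliminate (2,1): mult=-4, new row 2: (0, 0, -1, 4); set L[2][1]=-4
  eliminate (3,1): mult=4, new row 3: (0, 0, -2, 11); set L[3][1]=4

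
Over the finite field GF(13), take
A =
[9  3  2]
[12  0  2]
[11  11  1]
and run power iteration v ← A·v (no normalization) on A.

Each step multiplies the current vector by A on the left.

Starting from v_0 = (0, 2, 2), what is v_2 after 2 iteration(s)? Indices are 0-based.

v_0 = (0, 2, 2).
v_1 = A·v_0 = (10, 4, 11).
v_2 = A·v_1 = (7, 12, 9).

v_2 = (7, 12, 9)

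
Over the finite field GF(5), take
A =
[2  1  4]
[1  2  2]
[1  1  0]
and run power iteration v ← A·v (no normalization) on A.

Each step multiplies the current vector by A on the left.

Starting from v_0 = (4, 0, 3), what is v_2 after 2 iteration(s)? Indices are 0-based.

v_2 = (1, 3, 0)

v_0 = (4, 0, 3).
v_1 = A·v_0 = (0, 0, 4).
v_2 = A·v_1 = (1, 3, 0).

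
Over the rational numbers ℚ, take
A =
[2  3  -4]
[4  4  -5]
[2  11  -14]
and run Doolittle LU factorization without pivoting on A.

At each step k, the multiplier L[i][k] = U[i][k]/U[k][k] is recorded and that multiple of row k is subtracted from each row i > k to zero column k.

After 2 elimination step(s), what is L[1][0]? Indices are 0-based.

Step 1: pivot at (0,0) is 2.
  row1 ← row1 − (2)·row0  ⇒  L[1][0]=2, U row1=(0, -2, 3)
  row2 ← row2 − (1)·row0  ⇒  L[2][0]=1, U row2=(0, 8, -10)
Step 2: pivot at (1,1) is -2.
  row2 ← row2 − (-4)·row1  ⇒  L[2][1]=-4, U row2=(0, 0, 2)

L[1][0] = 2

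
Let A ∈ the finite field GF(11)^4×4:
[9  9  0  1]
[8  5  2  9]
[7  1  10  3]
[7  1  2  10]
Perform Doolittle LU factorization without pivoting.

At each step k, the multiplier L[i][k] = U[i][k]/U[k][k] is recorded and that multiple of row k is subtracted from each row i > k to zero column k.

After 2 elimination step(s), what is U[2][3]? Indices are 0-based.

k=0: U[0][0]=9
  eliminate (1,0): mult=7, new row 1: (0, 8, 2, 2); set L[1][0]=7
  eliminate (2,0): mult=2, new row 2: (0, 5, 10, 1); set L[2][0]=2
  eliminate (3,0): mult=2, new row 3: (0, 5, 2, 8); set L[3][0]=2
k=1: U[1][1]=8
  eliminate (2,1): mult=2, new row 2: (0, 0, 6, 8); set L[2][1]=2
  eliminate (3,1): mult=2, new row 3: (0, 0, 9, 4); set L[3][1]=2

U[2][3] = 8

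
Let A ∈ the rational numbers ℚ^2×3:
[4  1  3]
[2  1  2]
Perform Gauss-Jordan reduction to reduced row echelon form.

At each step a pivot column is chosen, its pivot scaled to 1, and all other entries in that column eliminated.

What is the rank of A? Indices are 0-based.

step 1: normalize row 0 (÷4) = (1, 1/4, 3/4)
  row 1: subtract 2×row0 = (0, 1/2, 1/2)
step 2: normalize row 1 (÷1/2) = (0, 1, 1)
  row 0: subtract 1/4×row1 = (1, 0, 1/2)

rank = 2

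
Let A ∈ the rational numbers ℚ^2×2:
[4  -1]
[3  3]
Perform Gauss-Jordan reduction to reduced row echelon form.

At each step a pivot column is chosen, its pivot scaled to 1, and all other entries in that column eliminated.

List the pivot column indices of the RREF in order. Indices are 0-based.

pivot(0,0)=4: scale R0 → (1, -1/4)
  clear (1,0): R1 −= (3)R0 → (0, 15/4)
pivot(1,1)=15/4: scale R1 → (0, 1)
  clear (0,1): R0 −= (-1/4)R1 → (1, 0)

pivot columns: 0, 1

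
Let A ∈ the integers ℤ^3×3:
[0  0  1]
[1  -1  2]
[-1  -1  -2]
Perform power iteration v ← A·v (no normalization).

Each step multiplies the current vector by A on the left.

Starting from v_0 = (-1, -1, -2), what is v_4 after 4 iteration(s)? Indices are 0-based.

v_0 = (-1, -1, -2).
v_1 = A·v_0 = (-2, -4, 6).
v_2 = A·v_1 = (6, 14, -6).
v_3 = A·v_2 = (-6, -20, -8).
v_4 = A·v_3 = (-8, -2, 42).

v_4 = (-8, -2, 42)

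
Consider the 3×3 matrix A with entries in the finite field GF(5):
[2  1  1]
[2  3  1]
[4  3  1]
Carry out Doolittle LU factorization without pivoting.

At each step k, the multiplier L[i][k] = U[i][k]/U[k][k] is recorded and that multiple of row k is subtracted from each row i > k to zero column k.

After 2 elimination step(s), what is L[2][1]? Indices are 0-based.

Step 1: pivot at (0,0) is 2.
  row1 ← row1 − (1)·row0  ⇒  L[1][0]=1, U row1=(0, 2, 0)
  row2 ← row2 − (2)·row0  ⇒  L[2][0]=2, U row2=(0, 1, 4)
Step 2: pivot at (1,1) is 2.
  row2 ← row2 − (3)·row1  ⇒  L[2][1]=3, U row2=(0, 0, 4)

L[2][1] = 3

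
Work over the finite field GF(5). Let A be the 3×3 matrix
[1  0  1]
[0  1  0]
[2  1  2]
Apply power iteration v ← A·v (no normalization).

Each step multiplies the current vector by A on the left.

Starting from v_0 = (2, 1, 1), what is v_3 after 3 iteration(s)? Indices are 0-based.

v_3 = (1, 1, 3)

v_0 = (2, 1, 1).
v_1 = A·v_0 = (3, 1, 2).
v_2 = A·v_1 = (0, 1, 1).
v_3 = A·v_2 = (1, 1, 3).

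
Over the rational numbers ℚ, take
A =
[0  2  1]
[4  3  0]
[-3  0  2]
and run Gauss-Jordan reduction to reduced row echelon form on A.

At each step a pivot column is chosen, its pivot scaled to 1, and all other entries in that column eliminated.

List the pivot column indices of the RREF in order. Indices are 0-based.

step 1: exchange rows 0,1
step 1: normalize row 0 (÷4) = (1, 3/4, 0)
  row 2: subtract -3×row0 = (0, 9/4, 2)
step 2: normalize row 1 (÷2) = (0, 1, 1/2)
  row 0: subtract 3/4×row1 = (1, 0, -3/8)
  row 2: subtract 9/4×row1 = (0, 0, 7/8)
step 3: normalize row 2 (÷7/8) = (0, 0, 1)
  row 0: subtract -3/8×row2 = (1, 0, 0)
  row 1: subtract 1/2×row2 = (0, 1, 0)

pivot columns: 0, 1, 2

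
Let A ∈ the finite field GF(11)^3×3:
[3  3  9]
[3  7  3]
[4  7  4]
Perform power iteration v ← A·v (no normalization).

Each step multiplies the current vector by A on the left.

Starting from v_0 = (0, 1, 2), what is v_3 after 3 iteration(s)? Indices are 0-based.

v_0 = (0, 1, 2).
v_1 = A·v_0 = (10, 2, 4).
v_2 = A·v_1 = (6, 1, 4).
v_3 = A·v_2 = (2, 4, 3).

v_3 = (2, 4, 3)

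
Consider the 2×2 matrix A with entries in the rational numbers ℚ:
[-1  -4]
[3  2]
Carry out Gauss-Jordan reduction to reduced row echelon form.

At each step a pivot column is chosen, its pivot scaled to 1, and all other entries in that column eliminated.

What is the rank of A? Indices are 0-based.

pivot(0,0)=-1: scale R0 → (1, 4)
  clear (1,0): R1 −= (3)R0 → (0, -10)
pivot(1,1)=-10: scale R1 → (0, 1)
  clear (0,1): R0 −= (4)R1 → (1, 0)

rank = 2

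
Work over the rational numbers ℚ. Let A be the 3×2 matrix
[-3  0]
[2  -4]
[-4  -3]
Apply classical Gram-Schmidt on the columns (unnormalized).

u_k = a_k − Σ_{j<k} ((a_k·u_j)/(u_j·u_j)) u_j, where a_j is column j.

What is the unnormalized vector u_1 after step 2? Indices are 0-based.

Step 1: u_0 = a_0 = (-3, 2, -4).
Step 2: u_1 = a_1 − (4/29)·u_0 = (12/29, -124/29, -71/29).

u_1 = (12/29, -124/29, -71/29)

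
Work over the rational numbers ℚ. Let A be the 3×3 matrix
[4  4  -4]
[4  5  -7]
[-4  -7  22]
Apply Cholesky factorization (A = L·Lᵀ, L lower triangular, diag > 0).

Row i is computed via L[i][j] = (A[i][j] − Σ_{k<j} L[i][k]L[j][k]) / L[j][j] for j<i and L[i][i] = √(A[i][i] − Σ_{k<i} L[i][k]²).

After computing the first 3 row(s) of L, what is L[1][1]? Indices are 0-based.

Step 1: L[0][0] = √(4) = 2.
  L[1][0] = (4) / L[0][0] = 2.
Step 2: L[1][1] = √(1) = 1.
  L[2][0] = (-4) / L[0][0] = -2.
  L[2][1] = (-3) / L[1][1] = -3.
Step 3: L[2][2] = √(9) = 3.

L[1][1] = 1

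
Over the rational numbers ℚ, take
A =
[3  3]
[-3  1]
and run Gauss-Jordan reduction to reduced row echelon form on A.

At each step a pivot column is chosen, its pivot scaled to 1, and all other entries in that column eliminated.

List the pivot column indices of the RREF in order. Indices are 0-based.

step 1: normalize row 0 (÷3) = (1, 1)
  row 1: subtract -3×row0 = (0, 4)
step 2: normalize row 1 (÷4) = (0, 1)
  row 0: subtract 1×row1 = (1, 0)

pivot columns: 0, 1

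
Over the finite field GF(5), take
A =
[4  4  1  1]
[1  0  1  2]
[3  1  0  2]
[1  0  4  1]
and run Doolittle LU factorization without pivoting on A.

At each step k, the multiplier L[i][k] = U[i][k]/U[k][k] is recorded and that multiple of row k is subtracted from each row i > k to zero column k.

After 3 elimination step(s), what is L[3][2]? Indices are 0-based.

L[3][2] = 2

[col 0] pivot 4
  R1 -= 4*R0 → (0, 4, 2, 3)  (L[1][0] := 4)
  R2 -= 2*R0 → (0, 3, 3, 0)  (L[2][0] := 2)
  R3 -= 4*R0 → (0, 4, 0, 2)  (L[3][0] := 4)
[col 1] pivot 4
  R2 -= 2*R1 → (0, 0, 4, 4)  (L[2][1] := 2)
  R3 -= 1*R1 → (0, 0, 3, 4)  (L[3][1] := 1)
[col 2] pivot 4
  R3 -= 2*R2 → (0, 0, 0, 1)  (L[3][2] := 2)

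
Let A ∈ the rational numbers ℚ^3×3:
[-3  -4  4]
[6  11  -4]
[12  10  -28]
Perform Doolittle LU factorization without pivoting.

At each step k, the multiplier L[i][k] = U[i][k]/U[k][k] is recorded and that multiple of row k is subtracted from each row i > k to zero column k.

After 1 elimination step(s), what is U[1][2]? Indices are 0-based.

Step 1: pivot at (0,0) is -3.
  row1 ← row1 − (-2)·row0  ⇒  L[1][0]=-2, U row1=(0, 3, 4)
  row2 ← row2 − (-4)·row0  ⇒  L[2][0]=-4, U row2=(0, -6, -12)

U[1][2] = 4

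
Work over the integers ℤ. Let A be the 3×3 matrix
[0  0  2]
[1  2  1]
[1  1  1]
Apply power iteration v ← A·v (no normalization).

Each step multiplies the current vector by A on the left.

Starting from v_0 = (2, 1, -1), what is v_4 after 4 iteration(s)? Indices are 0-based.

v_0 = (2, 1, -1).
v_1 = A·v_0 = (-2, 3, 2).
v_2 = A·v_1 = (4, 6, 3).
v_3 = A·v_2 = (6, 19, 13).
v_4 = A·v_3 = (26, 57, 38).

v_4 = (26, 57, 38)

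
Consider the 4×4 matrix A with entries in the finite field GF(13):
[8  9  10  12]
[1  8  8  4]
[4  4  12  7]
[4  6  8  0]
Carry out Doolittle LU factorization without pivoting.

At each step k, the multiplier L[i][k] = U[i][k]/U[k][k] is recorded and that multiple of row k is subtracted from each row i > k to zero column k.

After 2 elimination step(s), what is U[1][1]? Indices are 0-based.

k=0: U[0][0]=8
  eliminate (1,0): mult=5, new row 1: (0, 2, 10, 9); set L[1][0]=5
  eliminate (2,0): mult=7, new row 2: (0, 6, 7, 1); set L[2][0]=7
  eliminate (3,0): mult=7, new row 3: (0, 8, 3, 7); set L[3][0]=7
k=1: U[1][1]=2
  eliminate (2,1): mult=3, new row 2: (0, 0, 3, 0); set L[2][1]=3
  eliminate (3,1): mult=4, new row 3: (0, 0, 2, 10); set L[3][1]=4

U[1][1] = 2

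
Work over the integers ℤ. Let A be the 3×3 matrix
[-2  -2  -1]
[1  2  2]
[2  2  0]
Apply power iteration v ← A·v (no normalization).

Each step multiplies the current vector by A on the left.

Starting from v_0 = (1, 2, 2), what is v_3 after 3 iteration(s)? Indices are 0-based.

v_3 = (-30, 40, 28)

v_0 = (1, 2, 2).
v_1 = A·v_0 = (-8, 9, 6).
v_2 = A·v_1 = (-8, 22, 2).
v_3 = A·v_2 = (-30, 40, 28).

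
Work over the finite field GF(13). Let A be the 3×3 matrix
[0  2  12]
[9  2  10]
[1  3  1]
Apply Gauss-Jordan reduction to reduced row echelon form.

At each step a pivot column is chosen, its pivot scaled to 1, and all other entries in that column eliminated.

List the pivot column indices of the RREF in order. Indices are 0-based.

pivot columns: 0, 1, 2

[1] R0 <-> R1
[1] R0 /= 9  ⇒  (1, 6, 4)
     R2 -= 1·R0  ⇒  (0, 10, 10)
[2] R1 /= 2  ⇒  (0, 1, 6)
     R0 -= 6·R1  ⇒  (1, 0, 7)
     R2 -= 10·R1  ⇒  (0, 0, 2)
[3] R2 /= 2  ⇒  (0, 0, 1)
     R0 -= 7·R2  ⇒  (1, 0, 0)
     R1 -= 6·R2  ⇒  (0, 1, 0)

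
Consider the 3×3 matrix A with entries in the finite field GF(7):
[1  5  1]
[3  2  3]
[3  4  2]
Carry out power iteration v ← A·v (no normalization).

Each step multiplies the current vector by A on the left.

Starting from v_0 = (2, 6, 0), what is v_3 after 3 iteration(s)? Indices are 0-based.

v_0 = (2, 6, 0).
v_1 = A·v_0 = (4, 4, 2).
v_2 = A·v_1 = (5, 5, 4).
v_3 = A·v_2 = (6, 2, 1).

v_3 = (6, 2, 1)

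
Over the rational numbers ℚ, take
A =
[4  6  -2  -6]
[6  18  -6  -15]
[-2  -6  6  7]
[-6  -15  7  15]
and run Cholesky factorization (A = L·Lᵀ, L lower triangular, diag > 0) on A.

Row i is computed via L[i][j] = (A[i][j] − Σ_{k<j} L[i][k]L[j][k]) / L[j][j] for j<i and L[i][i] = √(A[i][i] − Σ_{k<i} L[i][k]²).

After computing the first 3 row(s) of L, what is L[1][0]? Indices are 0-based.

Step 1: L[0][0] = √(4) = 2.
  L[1][0] = (6) / L[0][0] = 3.
Step 2: L[1][1] = √(9) = 3.
  L[2][0] = (-2) / L[0][0] = -1.
  L[2][1] = (-3) / L[1][1] = -1.
Step 3: L[2][2] = √(4) = 2.

L[1][0] = 3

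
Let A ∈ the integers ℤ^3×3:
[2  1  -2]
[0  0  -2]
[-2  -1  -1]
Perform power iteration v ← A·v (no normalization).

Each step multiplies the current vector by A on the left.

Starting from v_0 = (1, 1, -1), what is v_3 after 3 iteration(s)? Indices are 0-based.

v_3 = (56, 20, -26)

v_0 = (1, 1, -1).
v_1 = A·v_0 = (5, 2, -2).
v_2 = A·v_1 = (16, 4, -10).
v_3 = A·v_2 = (56, 20, -26).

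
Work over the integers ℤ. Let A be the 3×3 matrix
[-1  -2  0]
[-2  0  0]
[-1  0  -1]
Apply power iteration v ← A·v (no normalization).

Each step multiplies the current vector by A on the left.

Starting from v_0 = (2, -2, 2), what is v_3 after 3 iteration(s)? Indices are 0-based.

v_3 = (2, -12, -8)

v_0 = (2, -2, 2).
v_1 = A·v_0 = (2, -4, -4).
v_2 = A·v_1 = (6, -4, 2).
v_3 = A·v_2 = (2, -12, -8).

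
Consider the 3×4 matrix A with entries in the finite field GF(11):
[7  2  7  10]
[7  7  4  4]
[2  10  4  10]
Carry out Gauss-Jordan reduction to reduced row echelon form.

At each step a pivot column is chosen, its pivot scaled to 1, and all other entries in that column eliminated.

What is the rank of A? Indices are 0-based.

rank = 3

pivot(0,0)=7: scale R0 → (1, 5, 1, 3)
  clear (1,0): R1 −= (7)R0 → (0, 5, 8, 5)
  clear (2,0): R2 −= (2)R0 → (0, 0, 2, 4)
pivot(1,1)=5: scale R1 → (0, 1, 6, 1)
  clear (0,1): R0 −= (5)R1 → (1, 0, 4, 9)
pivot(2,2)=2: scale R2 → (0, 0, 1, 2)
  clear (0,2): R0 −= (4)R2 → (1, 0, 0, 1)
  clear (1,2): R1 −= (6)R2 → (0, 1, 0, 0)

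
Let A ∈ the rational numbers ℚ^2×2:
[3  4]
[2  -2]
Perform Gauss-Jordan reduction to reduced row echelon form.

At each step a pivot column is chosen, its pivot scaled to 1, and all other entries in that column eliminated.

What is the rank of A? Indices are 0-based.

rank = 2

pivot(0,0)=3: scale R0 → (1, 4/3)
  clear (1,0): R1 −= (2)R0 → (0, -14/3)
pivot(1,1)=-14/3: scale R1 → (0, 1)
  clear (0,1): R0 −= (4/3)R1 → (1, 0)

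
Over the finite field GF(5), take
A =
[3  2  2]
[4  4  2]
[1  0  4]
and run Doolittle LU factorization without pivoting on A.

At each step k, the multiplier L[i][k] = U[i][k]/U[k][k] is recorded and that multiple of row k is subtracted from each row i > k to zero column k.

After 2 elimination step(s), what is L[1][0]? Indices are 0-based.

[col 0] pivot 3
  R1 -= 3*R0 → (0, 3, 1)  (L[1][0] := 3)
  R2 -= 2*R0 → (0, 1, 0)  (L[2][0] := 2)
[col 1] pivot 3
  R2 -= 2*R1 → (0, 0, 3)  (L[2][1] := 2)

L[1][0] = 3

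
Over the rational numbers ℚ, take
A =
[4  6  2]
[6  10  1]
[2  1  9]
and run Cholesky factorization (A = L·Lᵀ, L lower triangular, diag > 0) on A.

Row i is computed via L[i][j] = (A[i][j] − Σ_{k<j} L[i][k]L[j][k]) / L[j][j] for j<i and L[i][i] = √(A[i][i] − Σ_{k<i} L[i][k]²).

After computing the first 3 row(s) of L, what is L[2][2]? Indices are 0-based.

L[2][2] = 2

Step 1: L[0][0] = √(4) = 2.
  L[1][0] = (6) / L[0][0] = 3.
Step 2: L[1][1] = √(1) = 1.
  L[2][0] = (2) / L[0][0] = 1.
  L[2][1] = (-2) / L[1][1] = -2.
Step 3: L[2][2] = √(4) = 2.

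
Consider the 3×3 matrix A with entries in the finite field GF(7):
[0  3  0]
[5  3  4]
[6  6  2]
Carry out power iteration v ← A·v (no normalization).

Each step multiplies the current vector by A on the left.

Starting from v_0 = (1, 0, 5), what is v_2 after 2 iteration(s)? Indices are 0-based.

v_0 = (1, 0, 5).
v_1 = A·v_0 = (0, 4, 2).
v_2 = A·v_1 = (5, 6, 0).

v_2 = (5, 6, 0)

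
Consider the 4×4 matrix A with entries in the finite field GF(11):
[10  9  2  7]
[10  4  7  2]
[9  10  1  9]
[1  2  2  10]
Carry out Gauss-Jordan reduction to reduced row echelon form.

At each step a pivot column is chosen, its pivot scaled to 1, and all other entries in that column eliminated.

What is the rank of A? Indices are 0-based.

rank = 4

pivot(0,0)=10: scale R0 → (1, 2, 9, 4)
  clear (1,0): R1 −= (10)R0 → (0, 6, 5, 6)
  clear (2,0): R2 −= (9)R0 → (0, 3, 8, 6)
  clear (3,0): R3 −= (1)R0 → (0, 0, 4, 6)
pivot(1,1)=6: scale R1 → (0, 1, 10, 1)
  clear (0,1): R0 −= (2)R1 → (1, 0, 0, 2)
  clear (2,1): R2 −= (3)R1 → (0, 0, 0, 3)
pivot(2,2): swap R2↔R3
pivot(2,2)=4: scale R2 → (0, 0, 1, 7)
  clear (1,2): R1 −= (10)R2 → (0, 1, 0, 8)
pivot(3,3)=3: scale R3 → (0, 0, 0, 1)
  clear (0,3): R0 −= (2)R3 → (1, 0, 0, 0)
  clear (1,3): R1 −= (8)R3 → (0, 1, 0, 0)
  clear (2,3): R2 −= (7)R3 → (0, 0, 1, 0)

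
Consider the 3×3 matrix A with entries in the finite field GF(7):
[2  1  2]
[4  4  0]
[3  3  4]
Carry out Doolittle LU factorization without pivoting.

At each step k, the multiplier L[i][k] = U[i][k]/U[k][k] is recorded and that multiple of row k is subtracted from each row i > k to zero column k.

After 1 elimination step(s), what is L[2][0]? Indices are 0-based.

[col 0] pivot 2
  R1 -= 2*R0 → (0, 2, 3)  (L[1][0] := 2)
  R2 -= 5*R0 → (0, 5, 1)  (L[2][0] := 5)

L[2][0] = 5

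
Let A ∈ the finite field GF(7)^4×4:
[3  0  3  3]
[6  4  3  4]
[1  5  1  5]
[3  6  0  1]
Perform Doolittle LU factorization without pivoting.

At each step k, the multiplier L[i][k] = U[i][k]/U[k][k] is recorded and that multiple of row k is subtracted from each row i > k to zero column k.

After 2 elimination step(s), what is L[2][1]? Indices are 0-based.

L[2][1] = 3

Step 1: pivot at (0,0) is 3.
  row1 ← row1 − (2)·row0  ⇒  L[1][0]=2, U row1=(0, 4, 4, 5)
  row2 ← row2 − (5)·row0  ⇒  L[2][0]=5, U row2=(0, 5, 0, 4)
  row3 ← row3 − (1)·row0  ⇒  L[3][0]=1, U row3=(0, 6, 4, 5)
Step 2: pivot at (1,1) is 4.
  row2 ← row2 − (3)·row1  ⇒  L[2][1]=3, U row2=(0, 0, 2, 3)
  row3 ← row3 − (5)·row1  ⇒  L[3][1]=5, U row3=(0, 0, 5, 1)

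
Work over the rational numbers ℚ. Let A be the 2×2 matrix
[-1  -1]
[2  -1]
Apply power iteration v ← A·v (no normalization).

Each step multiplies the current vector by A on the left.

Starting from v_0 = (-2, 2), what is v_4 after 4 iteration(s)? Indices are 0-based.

v_0 = (-2, 2).
v_1 = A·v_0 = (0, -6).
v_2 = A·v_1 = (6, 6).
v_3 = A·v_2 = (-12, 6).
v_4 = A·v_3 = (6, -30).

v_4 = (6, -30)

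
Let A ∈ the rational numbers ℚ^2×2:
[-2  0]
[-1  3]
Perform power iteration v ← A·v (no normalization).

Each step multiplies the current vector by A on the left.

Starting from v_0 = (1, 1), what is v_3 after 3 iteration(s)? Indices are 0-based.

v_3 = (-8, 20)

v_0 = (1, 1).
v_1 = A·v_0 = (-2, 2).
v_2 = A·v_1 = (4, 8).
v_3 = A·v_2 = (-8, 20).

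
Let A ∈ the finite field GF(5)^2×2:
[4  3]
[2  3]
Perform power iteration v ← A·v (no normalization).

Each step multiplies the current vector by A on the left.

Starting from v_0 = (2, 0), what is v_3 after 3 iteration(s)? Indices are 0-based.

v_3 = (0, 2)

v_0 = (2, 0).
v_1 = A·v_0 = (3, 4).
v_2 = A·v_1 = (4, 3).
v_3 = A·v_2 = (0, 2).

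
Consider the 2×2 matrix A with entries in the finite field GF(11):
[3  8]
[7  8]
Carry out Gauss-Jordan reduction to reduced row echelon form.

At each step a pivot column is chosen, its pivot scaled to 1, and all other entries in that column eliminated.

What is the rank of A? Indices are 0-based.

[1] R0 /= 3  ⇒  (1, 10)
     R1 -= 7·R0  ⇒  (0, 4)
[2] R1 /= 4  ⇒  (0, 1)
     R0 -= 10·R1  ⇒  (1, 0)

rank = 2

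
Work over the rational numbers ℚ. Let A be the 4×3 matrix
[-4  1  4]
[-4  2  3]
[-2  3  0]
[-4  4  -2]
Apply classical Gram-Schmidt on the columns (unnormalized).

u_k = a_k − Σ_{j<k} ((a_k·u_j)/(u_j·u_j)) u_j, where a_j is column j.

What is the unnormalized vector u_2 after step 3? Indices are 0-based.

Step 1: u_0 = a_0 = (-4, -4, -2, -4).
Step 2: u_1 = a_1 − (-17/26)·u_0 = (-21/13, -8/13, 22/13, 18/13).
Step 3: u_2 = a_2 − (-5/13)·u_0 − (-144/101)·u_1 = (16/101, 59/101, 166/101, -158/101).

u_2 = (16/101, 59/101, 166/101, -158/101)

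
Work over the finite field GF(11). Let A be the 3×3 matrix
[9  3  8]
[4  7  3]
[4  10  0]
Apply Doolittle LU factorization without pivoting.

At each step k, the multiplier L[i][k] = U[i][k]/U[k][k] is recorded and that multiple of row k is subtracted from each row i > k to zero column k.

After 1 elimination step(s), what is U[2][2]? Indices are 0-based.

U[2][2] = 5

Step 1: pivot at (0,0) is 9.
  row1 ← row1 − (9)·row0  ⇒  L[1][0]=9, U row1=(0, 2, 8)
  row2 ← row2 − (9)·row0  ⇒  L[2][0]=9, U row2=(0, 5, 5)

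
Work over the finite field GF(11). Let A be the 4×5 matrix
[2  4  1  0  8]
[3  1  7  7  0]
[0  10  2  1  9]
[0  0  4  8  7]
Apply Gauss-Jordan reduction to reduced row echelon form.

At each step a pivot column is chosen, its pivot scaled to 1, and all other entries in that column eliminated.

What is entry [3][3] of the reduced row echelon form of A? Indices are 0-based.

M[3][3] = 0

step 1: normalize row 0 (÷2) = (1, 2, 6, 0, 4)
  row 1: subtract 3×row0 = (0, 6, 0, 7, 10)
step 2: normalize row 1 (÷6) = (0, 1, 0, 3, 9)
  row 0: subtract 2×row1 = (1, 0, 6, 5, 8)
  row 2: subtract 10×row1 = (0, 0, 2, 4, 7)
step 3: normalize row 2 (÷2) = (0, 0, 1, 2, 9)
  row 0: subtract 6×row2 = (1, 0, 0, 4, 9)
  row 3: subtract 4×row2 = (0, 0, 0, 0, 4)
skip col 3 (zero from row 3)
step 4: normalize row 3 (÷4) = (0, 0, 0, 0, 1)
  row 0: subtract 9×row3 = (1, 0, 0, 4, 0)
  row 1: subtract 9×row3 = (0, 1, 0, 3, 0)
  row 2: subtract 9×row3 = (0, 0, 1, 2, 0)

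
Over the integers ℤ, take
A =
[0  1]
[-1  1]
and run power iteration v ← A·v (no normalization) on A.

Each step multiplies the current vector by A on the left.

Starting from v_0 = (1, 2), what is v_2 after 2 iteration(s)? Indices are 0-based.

v_2 = (1, -1)

v_0 = (1, 2).
v_1 = A·v_0 = (2, 1).
v_2 = A·v_1 = (1, -1).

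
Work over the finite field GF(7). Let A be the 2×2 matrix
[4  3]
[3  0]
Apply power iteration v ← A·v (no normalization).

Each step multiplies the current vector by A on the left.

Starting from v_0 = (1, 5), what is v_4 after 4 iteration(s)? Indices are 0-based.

v_0 = (1, 5).
v_1 = A·v_0 = (5, 3).
v_2 = A·v_1 = (1, 1).
v_3 = A·v_2 = (0, 3).
v_4 = A·v_3 = (2, 0).

v_4 = (2, 0)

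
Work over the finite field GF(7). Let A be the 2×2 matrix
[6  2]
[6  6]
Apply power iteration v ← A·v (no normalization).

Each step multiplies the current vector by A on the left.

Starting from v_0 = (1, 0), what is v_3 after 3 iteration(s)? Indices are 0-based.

v_0 = (1, 0).
v_1 = A·v_0 = (6, 6).
v_2 = A·v_1 = (6, 2).
v_3 = A·v_2 = (5, 6).

v_3 = (5, 6)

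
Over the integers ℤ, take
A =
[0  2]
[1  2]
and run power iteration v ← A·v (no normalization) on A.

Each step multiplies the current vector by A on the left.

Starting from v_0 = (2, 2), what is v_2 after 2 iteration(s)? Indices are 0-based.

v_0 = (2, 2).
v_1 = A·v_0 = (4, 6).
v_2 = A·v_1 = (12, 16).

v_2 = (12, 16)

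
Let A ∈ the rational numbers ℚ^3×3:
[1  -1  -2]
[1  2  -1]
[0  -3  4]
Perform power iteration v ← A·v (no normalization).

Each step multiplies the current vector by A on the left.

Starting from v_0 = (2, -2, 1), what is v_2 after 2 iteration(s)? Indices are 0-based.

v_2 = (-15, -14, 49)

v_0 = (2, -2, 1).
v_1 = A·v_0 = (2, -3, 10).
v_2 = A·v_1 = (-15, -14, 49).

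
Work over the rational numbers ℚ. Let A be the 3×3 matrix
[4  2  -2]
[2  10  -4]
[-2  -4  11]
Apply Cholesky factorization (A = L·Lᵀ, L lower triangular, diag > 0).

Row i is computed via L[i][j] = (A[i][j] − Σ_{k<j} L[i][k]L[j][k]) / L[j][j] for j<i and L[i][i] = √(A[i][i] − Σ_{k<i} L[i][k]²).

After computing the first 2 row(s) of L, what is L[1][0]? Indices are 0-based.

L[1][0] = 1

Step 1: L[0][0] = √(4) = 2.
  L[1][0] = (2) / L[0][0] = 1.
Step 2: L[1][1] = √(9) = 3.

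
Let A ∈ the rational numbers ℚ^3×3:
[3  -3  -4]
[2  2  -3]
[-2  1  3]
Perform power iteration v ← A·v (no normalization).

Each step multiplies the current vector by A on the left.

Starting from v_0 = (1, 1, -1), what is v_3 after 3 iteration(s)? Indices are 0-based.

v_0 = (1, 1, -1).
v_1 = A·v_0 = (4, 7, -4).
v_2 = A·v_1 = (7, 34, -13).
v_3 = A·v_2 = (-29, 121, -19).

v_3 = (-29, 121, -19)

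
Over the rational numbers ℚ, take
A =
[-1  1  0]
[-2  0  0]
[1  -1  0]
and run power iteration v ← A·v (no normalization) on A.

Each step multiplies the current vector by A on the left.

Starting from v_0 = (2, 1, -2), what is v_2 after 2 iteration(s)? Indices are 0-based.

v_0 = (2, 1, -2).
v_1 = A·v_0 = (-1, -4, 1).
v_2 = A·v_1 = (-3, 2, 3).

v_2 = (-3, 2, 3)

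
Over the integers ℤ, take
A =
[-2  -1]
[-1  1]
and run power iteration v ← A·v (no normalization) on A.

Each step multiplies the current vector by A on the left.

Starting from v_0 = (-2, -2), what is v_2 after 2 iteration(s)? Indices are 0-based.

v_0 = (-2, -2).
v_1 = A·v_0 = (6, 0).
v_2 = A·v_1 = (-12, -6).

v_2 = (-12, -6)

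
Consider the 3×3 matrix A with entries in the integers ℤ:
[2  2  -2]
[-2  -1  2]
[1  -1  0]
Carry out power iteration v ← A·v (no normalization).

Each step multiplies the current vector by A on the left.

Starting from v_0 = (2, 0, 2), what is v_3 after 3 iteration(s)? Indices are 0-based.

v_0 = (2, 0, 2).
v_1 = A·v_0 = (0, 0, 2).
v_2 = A·v_1 = (-4, 4, 0).
v_3 = A·v_2 = (0, 4, -8).

v_3 = (0, 4, -8)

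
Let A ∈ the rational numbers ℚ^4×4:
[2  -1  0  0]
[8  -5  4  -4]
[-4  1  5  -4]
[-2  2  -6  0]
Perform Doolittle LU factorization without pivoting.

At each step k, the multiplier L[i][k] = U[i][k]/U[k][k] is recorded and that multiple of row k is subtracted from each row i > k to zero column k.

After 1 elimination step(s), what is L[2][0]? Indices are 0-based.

L[2][0] = -2

k=0: U[0][0]=2
  eliminate (1,0): mult=4, new row 1: (0, -1, 4, -4); set L[1][0]=4
  eliminate (2,0): mult=-2, new row 2: (0, -1, 5, -4); set L[2][0]=-2
  eliminate (3,0): mult=-1, new row 3: (0, 1, -6, 0); set L[3][0]=-1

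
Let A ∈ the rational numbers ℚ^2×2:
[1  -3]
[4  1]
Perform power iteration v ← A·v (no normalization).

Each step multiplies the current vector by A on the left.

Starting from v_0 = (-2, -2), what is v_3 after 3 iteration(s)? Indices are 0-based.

v_0 = (-2, -2).
v_1 = A·v_0 = (4, -10).
v_2 = A·v_1 = (34, 6).
v_3 = A·v_2 = (16, 142).

v_3 = (16, 142)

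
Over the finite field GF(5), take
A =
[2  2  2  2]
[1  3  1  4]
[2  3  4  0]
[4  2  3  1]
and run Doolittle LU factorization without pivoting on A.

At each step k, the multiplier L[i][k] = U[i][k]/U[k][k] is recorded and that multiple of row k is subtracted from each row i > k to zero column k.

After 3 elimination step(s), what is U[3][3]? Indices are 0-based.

U[3][3] = 2

k=0: U[0][0]=2
  eliminate (1,0): mult=3, new row 1: (0, 2, 0, 3); set L[1][0]=3
  eliminate (2,0): mult=1, new row 2: (0, 1, 2, 3); set L[2][0]=1
  eliminate (3,0): mult=2, new row 3: (0, 3, 4, 2); set L[3][0]=2
k=1: U[1][1]=2
  eliminate (2,1): mult=3, new row 2: (0, 0, 2, 4); set L[2][1]=3
  eliminate (3,1): mult=4, new row 3: (0, 0, 4, 0); set L[3][1]=4
k=2: U[2][2]=2
  eliminate (3,2): mult=2, new row 3: (0, 0, 0, 2); set L[3][2]=2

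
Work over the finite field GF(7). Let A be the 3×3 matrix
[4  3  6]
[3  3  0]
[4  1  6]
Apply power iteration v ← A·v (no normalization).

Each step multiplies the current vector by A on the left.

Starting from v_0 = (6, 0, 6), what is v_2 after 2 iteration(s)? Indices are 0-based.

v_2 = (3, 3, 2)

v_0 = (6, 0, 6).
v_1 = A·v_0 = (4, 4, 4).
v_2 = A·v_1 = (3, 3, 2).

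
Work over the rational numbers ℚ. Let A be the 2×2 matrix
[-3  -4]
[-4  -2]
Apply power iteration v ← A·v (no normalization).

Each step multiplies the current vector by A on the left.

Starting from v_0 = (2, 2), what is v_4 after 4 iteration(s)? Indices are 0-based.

v_4 = (3850, 3400)

v_0 = (2, 2).
v_1 = A·v_0 = (-14, -12).
v_2 = A·v_1 = (90, 80).
v_3 = A·v_2 = (-590, -520).
v_4 = A·v_3 = (3850, 3400).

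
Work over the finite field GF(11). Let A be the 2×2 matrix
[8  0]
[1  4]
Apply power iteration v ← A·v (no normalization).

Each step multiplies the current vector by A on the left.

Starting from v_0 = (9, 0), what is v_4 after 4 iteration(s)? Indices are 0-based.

v_0 = (9, 0).
v_1 = A·v_0 = (6, 9).
v_2 = A·v_1 = (4, 9).
v_3 = A·v_2 = (10, 7).
v_4 = A·v_3 = (3, 5).

v_4 = (3, 5)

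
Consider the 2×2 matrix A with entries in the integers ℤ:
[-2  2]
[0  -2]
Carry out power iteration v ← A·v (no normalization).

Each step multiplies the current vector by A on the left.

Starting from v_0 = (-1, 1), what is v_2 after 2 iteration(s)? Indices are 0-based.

v_0 = (-1, 1).
v_1 = A·v_0 = (4, -2).
v_2 = A·v_1 = (-12, 4).

v_2 = (-12, 4)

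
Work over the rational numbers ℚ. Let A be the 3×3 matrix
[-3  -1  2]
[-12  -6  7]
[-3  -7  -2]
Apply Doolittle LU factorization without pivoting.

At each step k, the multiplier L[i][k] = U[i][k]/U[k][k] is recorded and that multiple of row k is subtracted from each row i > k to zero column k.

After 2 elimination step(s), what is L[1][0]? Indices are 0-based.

[col 0] pivot -3
  R1 -= 4*R0 → (0, -2, -1)  (L[1][0] := 4)
  R2 -= 1*R0 → (0, -6, -4)  (L[2][0] := 1)
[col 1] pivot -2
  R2 -= 3*R1 → (0, 0, -1)  (L[2][1] := 3)

L[1][0] = 4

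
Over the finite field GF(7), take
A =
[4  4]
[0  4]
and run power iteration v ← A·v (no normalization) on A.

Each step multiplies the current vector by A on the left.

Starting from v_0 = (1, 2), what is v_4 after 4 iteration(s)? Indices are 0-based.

v_4 = (1, 1)

v_0 = (1, 2).
v_1 = A·v_0 = (5, 1).
v_2 = A·v_1 = (3, 4).
v_3 = A·v_2 = (0, 2).
v_4 = A·v_3 = (1, 1).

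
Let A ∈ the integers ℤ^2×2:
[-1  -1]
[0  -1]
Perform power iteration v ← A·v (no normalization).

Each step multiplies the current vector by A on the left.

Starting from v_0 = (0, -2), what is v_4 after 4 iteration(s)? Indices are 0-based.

v_0 = (0, -2).
v_1 = A·v_0 = (2, 2).
v_2 = A·v_1 = (-4, -2).
v_3 = A·v_2 = (6, 2).
v_4 = A·v_3 = (-8, -2).

v_4 = (-8, -2)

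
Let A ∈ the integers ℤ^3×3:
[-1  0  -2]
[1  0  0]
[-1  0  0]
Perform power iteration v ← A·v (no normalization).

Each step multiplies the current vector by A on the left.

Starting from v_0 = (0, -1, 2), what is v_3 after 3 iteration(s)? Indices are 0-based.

v_0 = (0, -1, 2).
v_1 = A·v_0 = (-4, 0, 0).
v_2 = A·v_1 = (4, -4, 4).
v_3 = A·v_2 = (-12, 4, -4).

v_3 = (-12, 4, -4)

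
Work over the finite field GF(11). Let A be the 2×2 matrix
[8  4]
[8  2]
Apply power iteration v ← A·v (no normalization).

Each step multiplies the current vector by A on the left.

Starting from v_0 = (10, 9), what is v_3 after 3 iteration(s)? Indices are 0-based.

v_3 = (8, 4)

v_0 = (10, 9).
v_1 = A·v_0 = (6, 10).
v_2 = A·v_1 = (0, 2).
v_3 = A·v_2 = (8, 4).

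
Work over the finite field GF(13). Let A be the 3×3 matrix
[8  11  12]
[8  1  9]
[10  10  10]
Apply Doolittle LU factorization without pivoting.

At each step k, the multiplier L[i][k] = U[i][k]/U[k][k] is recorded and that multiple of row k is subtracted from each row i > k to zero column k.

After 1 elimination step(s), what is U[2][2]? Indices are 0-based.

U[2][2] = 8

k=0: U[0][0]=8
  eliminate (1,0): mult=1, new row 1: (0, 3, 10); set L[1][0]=1
  eliminate (2,0): mult=11, new row 2: (0, 6, 8); set L[2][0]=11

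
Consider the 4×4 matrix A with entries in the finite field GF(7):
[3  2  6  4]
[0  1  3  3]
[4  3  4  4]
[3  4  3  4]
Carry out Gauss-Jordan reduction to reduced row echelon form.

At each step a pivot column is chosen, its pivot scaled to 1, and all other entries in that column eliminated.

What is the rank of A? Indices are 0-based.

rank = 4

pivot(0,0)=3: scale R0 → (1, 3, 2, 6)
  clear (2,0): R2 −= (4)R0 → (0, 5, 3, 1)
  clear (3,0): R3 −= (3)R0 → (0, 2, 4, 0)
pivot(1,1)=1: scale R1 → (0, 1, 3, 3)
  clear (0,1): R0 −= (3)R1 → (1, 0, 0, 4)
  clear (2,1): R2 −= (5)R1 → (0, 0, 2, 0)
  clear (3,1): R3 −= (2)R1 → (0, 0, 5, 1)
pivot(2,2)=2: scale R2 → (0, 0, 1, 0)
  clear (1,2): R1 −= (3)R2 → (0, 1, 0, 3)
  clear (3,2): R3 −= (5)R2 → (0, 0, 0, 1)
pivot(3,3)=1: scale R3 → (0, 0, 0, 1)
  clear (0,3): R0 −= (4)R3 → (1, 0, 0, 0)
  clear (1,3): R1 −= (3)R3 → (0, 1, 0, 0)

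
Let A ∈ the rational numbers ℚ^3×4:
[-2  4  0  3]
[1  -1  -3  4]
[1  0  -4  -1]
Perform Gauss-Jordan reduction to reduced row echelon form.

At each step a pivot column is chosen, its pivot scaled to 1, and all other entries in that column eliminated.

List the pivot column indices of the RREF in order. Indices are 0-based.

pivot columns: 0, 1, 2

pivot(0,0)=-2: scale R0 → (1, -2, 0, -3/2)
  clear (1,0): R1 −= (1)R0 → (0, 1, -3, 11/2)
  clear (2,0): R2 −= (1)R0 → (0, 2, -4, 1/2)
pivot(1,1)=1: scale R1 → (0, 1, -3, 11/2)
  clear (0,1): R0 −= (-2)R1 → (1, 0, -6, 19/2)
  clear (2,1): R2 −= (2)R1 → (0, 0, 2, -21/2)
pivot(2,2)=2: scale R2 → (0, 0, 1, -21/4)
  clear (0,2): R0 −= (-6)R2 → (1, 0, 0, -22)
  clear (1,2): R1 −= (-3)R2 → (0, 1, 0, -41/4)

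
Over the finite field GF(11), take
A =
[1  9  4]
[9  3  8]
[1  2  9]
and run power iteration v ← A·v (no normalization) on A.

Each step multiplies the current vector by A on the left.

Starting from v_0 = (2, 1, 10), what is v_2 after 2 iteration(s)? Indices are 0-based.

v_0 = (2, 1, 10).
v_1 = A·v_0 = (7, 2, 6).
v_2 = A·v_1 = (5, 7, 10).

v_2 = (5, 7, 10)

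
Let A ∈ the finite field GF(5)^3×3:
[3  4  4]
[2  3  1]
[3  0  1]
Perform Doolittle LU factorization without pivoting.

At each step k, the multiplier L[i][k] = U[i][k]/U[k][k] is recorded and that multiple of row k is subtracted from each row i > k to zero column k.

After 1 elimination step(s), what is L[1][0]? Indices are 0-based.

k=0: U[0][0]=3
  eliminate (1,0): mult=4, new row 1: (0, 2, 0); set L[1][0]=4
  eliminate (2,0): mult=1, new row 2: (0, 1, 2); set L[2][0]=1

L[1][0] = 4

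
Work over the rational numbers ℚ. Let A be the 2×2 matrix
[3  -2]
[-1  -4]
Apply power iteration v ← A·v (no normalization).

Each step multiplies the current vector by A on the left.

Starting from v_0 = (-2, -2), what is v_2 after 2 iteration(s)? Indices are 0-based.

v_0 = (-2, -2).
v_1 = A·v_0 = (-2, 10).
v_2 = A·v_1 = (-26, -38).

v_2 = (-26, -38)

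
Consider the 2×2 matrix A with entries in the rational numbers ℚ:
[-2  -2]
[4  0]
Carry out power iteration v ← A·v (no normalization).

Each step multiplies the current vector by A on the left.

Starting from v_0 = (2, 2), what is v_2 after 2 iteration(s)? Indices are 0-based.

v_0 = (2, 2).
v_1 = A·v_0 = (-8, 8).
v_2 = A·v_1 = (0, -32).

v_2 = (0, -32)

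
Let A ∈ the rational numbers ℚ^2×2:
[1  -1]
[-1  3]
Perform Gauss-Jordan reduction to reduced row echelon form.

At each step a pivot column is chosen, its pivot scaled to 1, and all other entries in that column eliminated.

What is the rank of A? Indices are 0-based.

rank = 2

step 1: normalize row 0 (÷1) = (1, -1)
  row 1: subtract -1×row0 = (0, 2)
step 2: normalize row 1 (÷2) = (0, 1)
  row 0: subtract -1×row1 = (1, 0)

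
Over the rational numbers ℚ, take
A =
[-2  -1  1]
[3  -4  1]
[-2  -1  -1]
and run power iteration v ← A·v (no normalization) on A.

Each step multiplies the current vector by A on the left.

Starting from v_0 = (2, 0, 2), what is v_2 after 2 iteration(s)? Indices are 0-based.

v_0 = (2, 0, 2).
v_1 = A·v_0 = (-2, 8, -6).
v_2 = A·v_1 = (-10, -44, 2).

v_2 = (-10, -44, 2)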